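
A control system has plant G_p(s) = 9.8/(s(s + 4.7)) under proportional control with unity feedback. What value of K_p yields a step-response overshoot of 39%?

From %OS = 100·exp(−πζ/√(1−ζ²)) = 39%, ζ = −ln(0.39)/√(π²+ln²(0.39)) = 0.2871.
Characteristic equation s² + 4.7s + 9.8K_p = 0 gives ζ = 4.7/(2√(9.8K_p)).
Setting ζ = 0.2871: √(9.8K_p) = 4.7/(2·0.2871) = 8.185, so K_p = 67/9.8 = 6.84.

K_p = 6.84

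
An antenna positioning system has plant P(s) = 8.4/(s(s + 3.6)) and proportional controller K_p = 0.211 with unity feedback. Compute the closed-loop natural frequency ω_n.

1 + K_p·P(s) = 0 gives s² + 3.6s + 1.772 = 0.
So ω_n² = 1.772 ⇒ ω_n = 1.331 rad/s, and ζ = 3.6/(2ω_n) = 1.35.

ω_n = 1.33 rad/s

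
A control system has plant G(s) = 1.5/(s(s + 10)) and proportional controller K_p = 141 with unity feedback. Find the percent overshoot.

Closed-loop characteristic equation: s² + 10s + 211.5 = 0, so ω_n = 14.54 rad/s and ζ = 10/(2·14.54) = 0.3438.
%OS = 100·exp(−πζ/√(1−ζ²)) = 100·exp(−π·0.3438/√0.8818) = 31.7%.

31.7%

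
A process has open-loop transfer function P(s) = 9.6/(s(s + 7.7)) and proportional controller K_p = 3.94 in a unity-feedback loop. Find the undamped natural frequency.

The closed-loop denominator is s(s+7.7) + 3.94·9.6 = s² + 7.7s + 37.82.
So ω_n² = 37.82 ⇒ ω_n = 6.15 rad/s, and ζ = 7.7/(2ω_n) = 0.626.

ω_n = 6.15 rad/s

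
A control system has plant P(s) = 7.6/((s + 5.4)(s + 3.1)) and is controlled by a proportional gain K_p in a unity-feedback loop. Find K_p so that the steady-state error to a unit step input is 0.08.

Steady-state error for a unit step on this type-0 loop is 1/(1 + K_p·P(0)).
P(0) = 0.454. Require 1/(1 + K_p·0.454) = 0.08, so 1 + 0.454·K_p = 12.5.
K_p = (12.5 − 1)/0.454 = 25.3.

K_p = 25.3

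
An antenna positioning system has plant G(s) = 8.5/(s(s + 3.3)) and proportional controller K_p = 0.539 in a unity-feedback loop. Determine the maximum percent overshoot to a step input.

2.23%

The closed-loop denominator s² + 3.3s + 4.582 gives ω_n = √4.582 = 2.14 and ζ = 3.3/(2ω_n) = 0.7709.
%OS = 100·exp(−πζ/√(1−ζ²)) = 100·exp(−π·0.7709/√0.4058) = 2.23%.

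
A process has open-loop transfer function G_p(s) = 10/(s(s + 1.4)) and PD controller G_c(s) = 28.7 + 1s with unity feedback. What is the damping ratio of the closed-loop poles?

Forward path: (28.7 + 1s)·10/(s(s+1.4)). The closed-loop characteristic equation is s² + (1.4 + 10·1)s + 10·28.7 = 0.
That is s² + 11.4s + 287 = 0, so ω_n = 16.94 rad/s and ζ = 11.4/(2·16.94) = 0.3365.

ζ = 0.336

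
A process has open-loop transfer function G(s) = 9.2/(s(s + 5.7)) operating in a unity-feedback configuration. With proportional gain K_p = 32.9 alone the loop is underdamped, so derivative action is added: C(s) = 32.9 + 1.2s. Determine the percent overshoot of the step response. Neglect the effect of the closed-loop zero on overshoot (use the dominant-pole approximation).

Forward path: (32.9 + 1.2s)·9.2/(s(s+5.7)). The closed-loop characteristic equation is s² + (5.7 + 9.2·1.2)s + 9.2·32.9 = 0.
That is s² + 16.74s + 302.7 = 0, so ω_n = 17.4 rad/s and ζ = 16.74/(2·17.4) = 0.4811.
%OS = 100·exp(−πζ/√(1−ζ²)) = 17.8%.

17.8%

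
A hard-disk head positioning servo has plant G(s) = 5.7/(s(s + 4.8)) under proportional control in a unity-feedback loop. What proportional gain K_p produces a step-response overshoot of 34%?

K_p = 9.58

From %OS = 100·exp(−πζ/√(1−ζ²)) = 34%, ζ = −ln(0.34)/√(π²+ln²(0.34)) = 0.3248.
Characteristic equation s² + 4.8s + 5.7K_p = 0 gives ζ = 4.8/(2√(5.7K_p)).
Setting ζ = 0.3248: √(5.7K_p) = 4.8/(2·0.3248) = 7.39, so K_p = 54.61/5.7 = 9.58.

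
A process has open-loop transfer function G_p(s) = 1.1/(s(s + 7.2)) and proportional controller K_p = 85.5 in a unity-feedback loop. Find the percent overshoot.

28.5%

Closed-loop characteristic equation: s² + 7.2s + 94.05 = 0, so ω_n = 9.698 rad/s and ζ = 7.2/(2·9.698) = 0.3712.
%OS = 100·exp(−πζ/√(1−ζ²)) = 100·exp(−π·0.3712/√0.8622) = 28.5%.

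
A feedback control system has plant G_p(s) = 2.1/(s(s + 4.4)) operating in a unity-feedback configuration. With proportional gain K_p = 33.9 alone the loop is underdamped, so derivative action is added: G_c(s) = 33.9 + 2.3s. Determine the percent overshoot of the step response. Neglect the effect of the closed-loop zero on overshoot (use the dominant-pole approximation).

12.8%

Forward path: (33.9 + 2.3s)·2.1/(s(s+4.4)). The closed-loop characteristic equation is s² + (4.4 + 2.1·2.3)s + 2.1·33.9 = 0.
That is s² + 9.23s + 71.19 = 0, so ω_n = 8.437 rad/s and ζ = 9.23/(2·8.437) = 0.547.
%OS = 100·exp(−πζ/√(1−ζ²)) = 12.8%.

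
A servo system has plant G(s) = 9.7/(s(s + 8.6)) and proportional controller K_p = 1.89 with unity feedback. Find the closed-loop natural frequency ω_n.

With unity feedback the closed-loop characteristic equation is s² + 8.6s + 1.89·9.7 = s² + 8.6s + 18.33 = 0.
So ω_n² = 18.33 ⇒ ω_n = 4.282 rad/s, and ζ = 8.6/(2ω_n) = 1.

ω_n = 4.28 rad/s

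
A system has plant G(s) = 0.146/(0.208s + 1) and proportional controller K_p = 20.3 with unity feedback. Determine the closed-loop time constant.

Closed loop: T(s) = K_p·G/(1+K_p·G) = 2.964/(0.208s + 1 + 2.964), with pole at s = −(1 + 2.964)/0.208 = −19.06.
Closed-loop time constant τ = 1/19.06 = 0.0525 s.

τ = 0.0525 s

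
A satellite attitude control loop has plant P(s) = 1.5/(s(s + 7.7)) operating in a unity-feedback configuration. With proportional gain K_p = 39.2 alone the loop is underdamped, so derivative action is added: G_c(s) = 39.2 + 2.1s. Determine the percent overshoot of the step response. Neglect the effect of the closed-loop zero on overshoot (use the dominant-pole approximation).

Forward path: (39.2 + 2.1s)·1.5/(s(s+7.7)). The closed-loop characteristic equation is s² + (7.7 + 1.5·2.1)s + 1.5·39.2 = 0.
That is s² + 10.85s + 58.8 = 0, so ω_n = 7.668 rad/s and ζ = 10.85/(2·7.668) = 0.7075.
%OS = 100·exp(−πζ/√(1−ζ²)) = 4.31%.

4.31%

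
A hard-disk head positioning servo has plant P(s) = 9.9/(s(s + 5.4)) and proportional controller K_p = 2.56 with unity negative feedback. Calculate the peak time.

T_p = 0.739 s

The closed-loop denominator s² + 5.4s + 25.34 gives ω_n = √25.34 = 5.034 and ζ = 5.4/(2ω_n) = 0.5363.
Damped frequency ω_d = ω_n√(1−ζ²) = 4.249 rad/s, so peak time T_p = π/ω_d = 0.739 s.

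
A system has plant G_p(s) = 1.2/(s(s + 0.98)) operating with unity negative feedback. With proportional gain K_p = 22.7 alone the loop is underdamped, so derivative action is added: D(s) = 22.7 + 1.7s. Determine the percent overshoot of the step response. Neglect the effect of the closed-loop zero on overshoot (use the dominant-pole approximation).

Forward path: (22.7 + 1.7s)·1.2/(s(s+0.98)). The closed-loop characteristic equation is s² + (0.98 + 1.2·1.7)s + 1.2·22.7 = 0.
That is s² + 3.02s + 27.24 = 0, so ω_n = 5.219 rad/s and ζ = 3.02/(2·5.219) = 0.2893.
%OS = 100·exp(−πζ/√(1−ζ²)) = 38.7%.

38.7%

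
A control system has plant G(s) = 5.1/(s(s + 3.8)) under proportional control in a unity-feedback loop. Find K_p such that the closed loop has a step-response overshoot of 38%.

From %OS = 100·exp(−πζ/√(1−ζ²)) = 38%, ζ = −ln(0.38)/√(π²+ln²(0.38)) = 0.2943.
Characteristic equation s² + 3.8s + 5.1K_p = 0 gives ζ = 3.8/(2√(5.1K_p)).
Setting ζ = 0.2943: √(5.1K_p) = 3.8/(2·0.2943) = 6.455, so K_p = 41.67/5.1 = 8.17.

K_p = 8.17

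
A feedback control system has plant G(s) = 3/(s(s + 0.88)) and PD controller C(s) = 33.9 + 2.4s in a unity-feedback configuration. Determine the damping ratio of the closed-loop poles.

Forward path: (33.9 + 2.4s)·3/(s(s+0.88)). The closed-loop characteristic equation is s² + (0.88 + 3·2.4)s + 3·33.9 = 0.
That is s² + 8.08s + 101.7 = 0, so ω_n = 10.08 rad/s and ζ = 8.08/(2·10.08) = 0.4006.

ζ = 0.401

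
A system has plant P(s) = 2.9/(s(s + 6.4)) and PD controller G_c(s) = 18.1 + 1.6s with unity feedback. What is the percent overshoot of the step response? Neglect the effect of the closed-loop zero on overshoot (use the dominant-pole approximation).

2.48%

Forward path: (18.1 + 1.6s)·2.9/(s(s+6.4)). The closed-loop characteristic equation is s² + (6.4 + 2.9·1.6)s + 2.9·18.1 = 0.
That is s² + 11.04s + 52.49 = 0, so ω_n = 7.245 rad/s and ζ = 11.04/(2·7.245) = 0.7619.
%OS = 100·exp(−πζ/√(1−ζ²)) = 2.48%.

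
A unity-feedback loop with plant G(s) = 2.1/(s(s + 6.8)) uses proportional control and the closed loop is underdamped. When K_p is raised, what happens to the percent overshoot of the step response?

Characteristic equation s² + 6.8s + K_p·2.1 = 0: raising K_p raises ω_n while 2ζω_n = 6.8 is fixed, so ζ falls and overshoot grows.

increase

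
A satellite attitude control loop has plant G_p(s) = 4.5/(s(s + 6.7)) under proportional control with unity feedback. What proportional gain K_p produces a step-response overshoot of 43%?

K_p = 37

From %OS = 100·exp(−πζ/√(1−ζ²)) = 43%, ζ = −ln(0.43)/√(π²+ln²(0.43)) = 0.2594.
Characteristic equation s² + 6.7s + 4.5K_p = 0 gives ζ = 6.7/(2√(4.5K_p)).
Setting ζ = 0.2594: √(4.5K_p) = 6.7/(2·0.2594) = 12.91, so K_p = 166.7/4.5 = 37.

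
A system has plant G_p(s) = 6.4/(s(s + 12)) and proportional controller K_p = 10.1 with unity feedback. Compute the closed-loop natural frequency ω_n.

ω_n = 8.04 rad/s

With unity feedback the closed-loop characteristic equation is s² + 12s + 10.1·6.4 = s² + 12s + 64.64 = 0.
So ω_n² = 64.64 ⇒ ω_n = 8.04 rad/s, and ζ = 12/(2ω_n) = 0.746.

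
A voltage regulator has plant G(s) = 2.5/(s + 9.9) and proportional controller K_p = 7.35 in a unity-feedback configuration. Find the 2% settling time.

Closed-loop transfer function: T(s) = K_p·G(s)/(1 + K_p·G(s)) = 18.38/(s + 9.9 + 18.38) = 18.38/(s + 28.27).
Time constant τ = 1/28.27 = 0.03537 s, so the 2% settling time is about 4τ = 0.141 s.

T_s ≈ 0.141 s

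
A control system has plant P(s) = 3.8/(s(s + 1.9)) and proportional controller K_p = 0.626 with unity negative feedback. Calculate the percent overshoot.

Closed-loop characteristic equation: s² + 1.9s + 2.379 = 0, so ω_n = 1.542 rad/s and ζ = 1.9/(2·1.542) = 0.6159.
%OS = 100·exp(−πζ/√(1−ζ²)) = 100·exp(−π·0.6159/√0.6206) = 8.57%.

8.57%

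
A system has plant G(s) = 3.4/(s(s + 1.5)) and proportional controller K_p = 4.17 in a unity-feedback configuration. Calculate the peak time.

Closed-loop characteristic equation: s² + 1.5s + 14.18 = 0, so ω_n = 3.765 rad/s and ζ = 1.5/(2·3.765) = 0.1992.
Damped frequency ω_d = ω_n√(1−ζ²) = 3.69 rad/s, so peak time T_p = π/ω_d = 0.851 s.

T_p = 0.851 s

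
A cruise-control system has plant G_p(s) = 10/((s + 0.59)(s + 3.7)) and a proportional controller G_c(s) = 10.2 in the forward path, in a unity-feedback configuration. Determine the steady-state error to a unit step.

The loop is type 0. Static position error constant K_pos = G_c(0)·G_p(0) = 10.2·4.581 = 46.72.
Steady-state error to a unit step: e_ss = 1/(1+K_pos) = 1/47.72 = 0.021.

0.021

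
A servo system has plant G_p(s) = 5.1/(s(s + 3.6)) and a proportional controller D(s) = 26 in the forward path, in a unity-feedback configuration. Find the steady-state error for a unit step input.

0

The open loop D(s)G_p(s) has a pole at the origin (type 1), so the static position error constant is infinite and e_ss = 1/(1+∞) = 0.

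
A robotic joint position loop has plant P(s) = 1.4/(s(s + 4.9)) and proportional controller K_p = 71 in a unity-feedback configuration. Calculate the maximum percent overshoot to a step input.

45.1%

From 1 + K_pP(s) = 0: s² + 4.9s + 99.4 = 0 ⇒ ω_n = 9.97, ζ = 0.2457.
%OS = 100·exp(−πζ/√(1−ζ²)) = 100·exp(−π·0.2457/√0.9396) = 45.1%.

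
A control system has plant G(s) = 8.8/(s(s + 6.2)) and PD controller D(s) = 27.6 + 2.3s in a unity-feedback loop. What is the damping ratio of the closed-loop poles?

ζ = 0.848

Forward path: (27.6 + 2.3s)·8.8/(s(s+6.2)). The closed-loop characteristic equation is s² + (6.2 + 8.8·2.3)s + 8.8·27.6 = 0.
That is s² + 26.44s + 242.9 = 0, so ω_n = 15.58 rad/s and ζ = 26.44/(2·15.58) = 0.8483.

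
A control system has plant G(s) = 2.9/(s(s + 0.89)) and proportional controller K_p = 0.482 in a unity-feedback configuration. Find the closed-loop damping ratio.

ζ = 0.376

1 + K_p·G(s) = 0 gives s² + 0.89s + 1.398 = 0.
So ω_n² = 1.398 ⇒ ω_n = 1.182 rad/s, and ζ = 0.89/(2ω_n) = 0.376.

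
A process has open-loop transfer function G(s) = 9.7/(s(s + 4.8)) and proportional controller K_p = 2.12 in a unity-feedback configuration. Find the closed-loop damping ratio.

ζ = 0.529

1 + K_p·G(s) = 0 gives s² + 4.8s + 20.56 = 0.
So ω_n² = 20.56 ⇒ ω_n = 4.535 rad/s, and ζ = 4.8/(2ω_n) = 0.529.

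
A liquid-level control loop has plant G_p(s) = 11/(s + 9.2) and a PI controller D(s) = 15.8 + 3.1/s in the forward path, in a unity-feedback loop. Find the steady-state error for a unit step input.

The open loop D(s)G_p(s) has a pole at the origin (type 1), so the static position error constant is infinite and e_ss = 1/(1+∞) = 0.

0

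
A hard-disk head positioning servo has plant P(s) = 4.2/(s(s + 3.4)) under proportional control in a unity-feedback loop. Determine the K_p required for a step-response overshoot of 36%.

From %OS = 100·exp(−πζ/√(1−ζ²)) = 36%, ζ = −ln(0.36)/√(π²+ln²(0.36)) = 0.3093.
Characteristic equation s² + 3.4s + 4.2K_p = 0 gives ζ = 3.4/(2√(4.2K_p)).
Setting ζ = 0.3093: √(4.2K_p) = 3.4/(2·0.3093) = 5.497, so K_p = 30.22/4.2 = 7.19.

K_p = 7.19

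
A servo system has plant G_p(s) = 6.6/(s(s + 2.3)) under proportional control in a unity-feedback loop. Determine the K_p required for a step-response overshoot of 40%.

From %OS = 100·exp(−πζ/√(1−ζ²)) = 40%, ζ = −ln(0.4)/√(π²+ln²(0.4)) = 0.28.
Characteristic equation s² + 2.3s + 6.6K_p = 0 gives ζ = 2.3/(2√(6.6K_p)).
Setting ζ = 0.28: √(6.6K_p) = 2.3/(2·0.28) = 4.107, so K_p = 16.87/6.6 = 2.56.

K_p = 2.56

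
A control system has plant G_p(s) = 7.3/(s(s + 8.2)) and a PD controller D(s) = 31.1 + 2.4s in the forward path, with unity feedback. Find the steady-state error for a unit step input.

0

The open loop D(s)G_p(s) has a pole at the origin (type 1), so the static position error constant is infinite and e_ss = 1/(1+∞) = 0.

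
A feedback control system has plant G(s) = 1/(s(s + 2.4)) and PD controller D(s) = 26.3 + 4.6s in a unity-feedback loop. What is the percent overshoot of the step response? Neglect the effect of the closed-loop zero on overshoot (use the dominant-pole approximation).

Forward path: (26.3 + 4.6s)·1/(s(s+2.4)). The closed-loop characteristic equation is s² + (2.4 + 1·4.6)s + 1·26.3 = 0.
That is s² + 7s + 26.3 = 0, so ω_n = 5.128 rad/s and ζ = 7/(2·5.128) = 0.6825.
%OS = 100·exp(−πζ/√(1−ζ²)) = 5.32%.

5.32%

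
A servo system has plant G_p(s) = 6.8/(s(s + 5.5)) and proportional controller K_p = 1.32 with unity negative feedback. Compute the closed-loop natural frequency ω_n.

ω_n = 3 rad/s

1 + K_p·G_p(s) = 0 gives s² + 5.5s + 8.976 = 0.
Matching s² + 2ζω_n s + ω_n²: ω_n = √8.976 = 2.996 rad/s and 2ζω_n = 5.5, so ζ = 5.5/(2·2.996) = 0.918.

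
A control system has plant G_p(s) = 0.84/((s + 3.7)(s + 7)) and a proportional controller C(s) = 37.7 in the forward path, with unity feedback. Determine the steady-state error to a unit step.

The loop is type 0. Static position error constant K_pos = C(0)·G_p(0) = 37.7·0.03243 = 1.223.
Steady-state error to a unit step: e_ss = 1/(1+K_pos) = 1/2.223 = 0.45.

0.45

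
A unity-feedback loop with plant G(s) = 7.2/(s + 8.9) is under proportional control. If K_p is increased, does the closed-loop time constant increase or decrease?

The closed-loop bandwidth 8.9+K_p·7.2 grows with K_p, so τ shrinks.

decrease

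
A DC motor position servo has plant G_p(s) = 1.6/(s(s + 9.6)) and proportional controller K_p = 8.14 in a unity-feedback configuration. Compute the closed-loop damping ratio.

ζ = 1.33

1 + K_p·G_p(s) = 0 gives s² + 9.6s + 13.02 = 0.
So ω_n² = 13.02 ⇒ ω_n = 3.609 rad/s, and ζ = 9.6/(2ω_n) = 1.33.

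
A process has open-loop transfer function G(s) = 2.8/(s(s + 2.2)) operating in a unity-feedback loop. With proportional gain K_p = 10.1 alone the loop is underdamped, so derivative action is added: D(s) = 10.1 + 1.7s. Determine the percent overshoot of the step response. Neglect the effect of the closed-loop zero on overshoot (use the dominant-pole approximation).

6.6%

Forward path: (10.1 + 1.7s)·2.8/(s(s+2.2)). The closed-loop characteristic equation is s² + (2.2 + 2.8·1.7)s + 2.8·10.1 = 0.
That is s² + 6.96s + 28.28 = 0, so ω_n = 5.318 rad/s and ζ = 6.96/(2·5.318) = 0.6544.
%OS = 100·exp(−πζ/√(1−ζ²)) = 6.6%.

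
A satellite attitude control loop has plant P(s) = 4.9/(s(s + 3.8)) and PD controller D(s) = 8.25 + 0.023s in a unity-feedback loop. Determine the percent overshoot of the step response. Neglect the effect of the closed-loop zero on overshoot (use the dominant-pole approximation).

Forward path: (8.25 + 0.023s)·4.9/(s(s+3.8)). The closed-loop characteristic equation is s² + (3.8 + 4.9·0.023)s + 4.9·8.25 = 0.
That is s² + 3.913s + 40.43 = 0, so ω_n = 6.358 rad/s and ζ = 3.913/(2·6.358) = 0.3077.
%OS = 100·exp(−πζ/√(1−ζ²)) = 36.2%.

36.2%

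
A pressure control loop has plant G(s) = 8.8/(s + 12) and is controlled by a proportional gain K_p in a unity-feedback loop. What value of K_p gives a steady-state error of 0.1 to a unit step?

K_p = 12.3

The loop is type 0, so e_ss(step) = 1/(1 + K_pos) with K_pos = K_p·G(0).
G(0) = 0.7333. Require 1/(1 + K_p·0.7333) = 0.1, so 1 + 0.7333·K_p = 10.
K_p = (10 − 1)/0.7333 = 12.3.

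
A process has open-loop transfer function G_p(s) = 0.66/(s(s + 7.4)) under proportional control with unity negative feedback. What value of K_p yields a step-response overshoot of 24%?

K_p = 121

From %OS = 100·exp(−πζ/√(1−ζ²)) = 24%, ζ = −ln(0.24)/√(π²+ln²(0.24)) = 0.4136.
Characteristic equation s² + 7.4s + 0.66K_p = 0 gives ζ = 7.4/(2√(0.66K_p)).
Setting ζ = 0.4136: √(0.66K_p) = 7.4/(2·0.4136) = 8.946, so K_p = 80.03/0.66 = 121.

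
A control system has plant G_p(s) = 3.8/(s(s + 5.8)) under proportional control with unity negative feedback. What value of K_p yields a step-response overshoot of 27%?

K_p = 15

From %OS = 100·exp(−πζ/√(1−ζ²)) = 27%, ζ = −ln(0.27)/√(π²+ln²(0.27)) = 0.3847.
Characteristic equation s² + 5.8s + 3.8K_p = 0 gives ζ = 5.8/(2√(3.8K_p)).
Setting ζ = 0.3847: √(3.8K_p) = 5.8/(2·0.3847) = 7.538, so K_p = 56.83/3.8 = 15.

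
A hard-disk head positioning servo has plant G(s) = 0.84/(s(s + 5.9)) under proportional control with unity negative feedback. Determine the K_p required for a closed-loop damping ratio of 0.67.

K_p = 23.1

Closed-loop characteristic equation: s² + 5.9s + K_p·0.84 = 0.
So ω_n = √(0.84K_p) and 2ζω_n = 5.9, giving ζ = 5.9/(2√(0.84K_p)).
Setting ζ = 0.67: √(0.84K_p) = 5.9/(2·0.67) = 4.403, so K_p = 19.39/0.84 = 23.1.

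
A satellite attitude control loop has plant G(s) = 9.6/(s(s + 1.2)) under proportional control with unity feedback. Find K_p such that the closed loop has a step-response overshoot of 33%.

From %OS = 100·exp(−πζ/√(1−ζ²)) = 33%, ζ = −ln(0.33)/√(π²+ln²(0.33)) = 0.3328.
Characteristic equation s² + 1.2s + 9.6K_p = 0 gives ζ = 1.2/(2√(9.6K_p)).
Setting ζ = 0.3328: √(9.6K_p) = 1.2/(2·0.3328) = 1.803, so K_p = 3.251/9.6 = 0.339.

K_p = 0.339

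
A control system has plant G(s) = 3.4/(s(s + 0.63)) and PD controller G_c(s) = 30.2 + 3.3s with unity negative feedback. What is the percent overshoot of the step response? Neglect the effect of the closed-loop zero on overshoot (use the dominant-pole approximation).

Forward path: (30.2 + 3.3s)·3.4/(s(s+0.63)). The closed-loop characteristic equation is s² + (0.63 + 3.4·3.3)s + 3.4·30.2 = 0.
That is s² + 11.85s + 102.7 = 0, so ω_n = 10.13 rad/s and ζ = 11.85/(2·10.13) = 0.5847.
%OS = 100·exp(−πζ/√(1−ζ²)) = 10.4%.

10.4%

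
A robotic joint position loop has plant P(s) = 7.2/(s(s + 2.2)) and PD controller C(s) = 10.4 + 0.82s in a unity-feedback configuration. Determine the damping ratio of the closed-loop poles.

ζ = 0.468

Forward path: (10.4 + 0.82s)·7.2/(s(s+2.2)). The closed-loop characteristic equation is s² + (2.2 + 7.2·0.82)s + 7.2·10.4 = 0.
That is s² + 8.104s + 74.88 = 0, so ω_n = 8.653 rad/s and ζ = 8.104/(2·8.653) = 0.4683.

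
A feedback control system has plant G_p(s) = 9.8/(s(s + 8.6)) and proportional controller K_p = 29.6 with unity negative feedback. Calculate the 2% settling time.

T_s ≈ 0.93 s

Closed-loop characteristic equation: s² + 8.6s + 290.1 = 0, so ω_n = 17.03 rad/s and ζ = 8.6/(2·17.03) = 0.2525.
2% settling time T_s ≈ 4/(ζω_n) = 4/4.3 = 0.93 s.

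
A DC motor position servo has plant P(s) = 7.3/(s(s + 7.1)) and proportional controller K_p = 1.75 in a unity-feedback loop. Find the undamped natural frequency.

ω_n = 3.57 rad/s

With unity feedback the closed-loop characteristic equation is s² + 7.1s + 1.75·7.3 = s² + 7.1s + 12.78 = 0.
So ω_n² = 12.78 ⇒ ω_n = 3.574 rad/s, and ζ = 7.1/(2ω_n) = 0.993.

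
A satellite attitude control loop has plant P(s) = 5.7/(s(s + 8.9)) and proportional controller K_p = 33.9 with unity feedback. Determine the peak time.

T_p = 0.239 s

Closed-loop characteristic equation: s² + 8.9s + 193.2 = 0, so ω_n = 13.9 rad/s and ζ = 8.9/(2·13.9) = 0.3201.
Damped frequency ω_d = ω_n√(1−ζ²) = 13.17 rad/s, so peak time T_p = π/ω_d = 0.239 s.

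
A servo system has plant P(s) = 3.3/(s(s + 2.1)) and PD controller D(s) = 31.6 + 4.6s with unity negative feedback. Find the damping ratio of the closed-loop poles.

ζ = 0.846

Forward path: (31.6 + 4.6s)·3.3/(s(s+2.1)). The closed-loop characteristic equation is s² + (2.1 + 3.3·4.6)s + 3.3·31.6 = 0.
That is s² + 17.28s + 104.3 = 0, so ω_n = 10.21 rad/s and ζ = 17.28/(2·10.21) = 0.8461.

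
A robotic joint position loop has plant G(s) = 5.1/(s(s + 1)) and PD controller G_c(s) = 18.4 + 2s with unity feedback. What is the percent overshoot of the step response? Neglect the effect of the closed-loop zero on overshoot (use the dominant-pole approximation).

Forward path: (18.4 + 2s)·5.1/(s(s+1)). The closed-loop characteristic equation is s² + (1 + 5.1·2)s + 5.1·18.4 = 0.
That is s² + 11.2s + 93.84 = 0, so ω_n = 9.687 rad/s and ζ = 11.2/(2·9.687) = 0.5781.
%OS = 100·exp(−πζ/√(1−ζ²)) = 10.8%.

10.8%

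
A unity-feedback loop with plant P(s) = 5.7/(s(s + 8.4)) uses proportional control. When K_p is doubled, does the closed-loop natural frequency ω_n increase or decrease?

ω_n = √(5.7·K_p), which grows with K_p.

increase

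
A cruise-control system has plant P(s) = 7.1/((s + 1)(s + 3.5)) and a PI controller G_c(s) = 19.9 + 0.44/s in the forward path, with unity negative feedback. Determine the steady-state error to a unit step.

The open loop G_c(s)P(s) has a pole at the origin (type 1), so the static position error constant is infinite and e_ss = 1/(1+∞) = 0.

0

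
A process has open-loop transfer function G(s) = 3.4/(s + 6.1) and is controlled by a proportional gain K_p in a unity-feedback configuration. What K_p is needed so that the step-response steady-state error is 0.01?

K_p = 178

The loop is type 0, so e_ss(step) = 1/(1 + K_pos) with K_pos = K_p·G(0).
G(0) = 0.5574. Require 1/(1 + K_p·0.5574) = 0.01, so 1 + 0.5574·K_p = 100.
K_p = (100 − 1)/0.5574 = 178.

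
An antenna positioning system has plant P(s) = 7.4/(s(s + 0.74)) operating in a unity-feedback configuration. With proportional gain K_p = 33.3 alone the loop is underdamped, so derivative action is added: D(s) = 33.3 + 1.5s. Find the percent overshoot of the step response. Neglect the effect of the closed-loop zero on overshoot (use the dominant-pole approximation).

27.8%

Forward path: (33.3 + 1.5s)·7.4/(s(s+0.74)). The closed-loop characteristic equation is s² + (0.74 + 7.4·1.5)s + 7.4·33.3 = 0.
That is s² + 11.84s + 246.4 = 0, so ω_n = 15.7 rad/s and ζ = 11.84/(2·15.7) = 0.3771.
%OS = 100·exp(−πζ/√(1−ζ²)) = 27.8%.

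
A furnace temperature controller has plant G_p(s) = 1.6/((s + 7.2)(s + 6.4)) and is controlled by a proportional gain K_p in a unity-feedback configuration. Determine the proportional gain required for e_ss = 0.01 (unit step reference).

K_p = 2850

For a type-0 loop with proportional control, e_ss = 1/(1 + K_p·G_p(0)).
G_p(0) = 0.03472. Require 1/(1 + K_p·0.03472) = 0.01, so 1 + 0.03472·K_p = 100.
K_p = (100 − 1)/0.03472 = 2850.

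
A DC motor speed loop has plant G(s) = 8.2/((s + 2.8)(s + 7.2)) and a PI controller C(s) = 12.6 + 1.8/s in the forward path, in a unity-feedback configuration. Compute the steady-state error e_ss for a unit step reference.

The open loop C(s)G(s) has a pole at the origin (type 1), so the static position error constant is infinite and e_ss = 1/(1+∞) = 0.

0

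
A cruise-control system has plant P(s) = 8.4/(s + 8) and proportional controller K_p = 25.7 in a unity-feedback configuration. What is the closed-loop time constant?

Closed-loop transfer function: T(s) = K_p·P(s)/(1 + K_p·P(s)) = 215.9/(s + 8 + 215.9) = 215.9/(s + 223.9).
Time constant τ = 1/223.9 = 0.00447 s.

τ = 0.00447 s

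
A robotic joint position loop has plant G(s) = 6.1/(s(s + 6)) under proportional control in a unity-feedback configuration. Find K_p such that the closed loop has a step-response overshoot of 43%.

K_p = 21.9

From %OS = 100·exp(−πζ/√(1−ζ²)) = 43%, ζ = −ln(0.43)/√(π²+ln²(0.43)) = 0.2594.
Characteristic equation s² + 6s + 6.1K_p = 0 gives ζ = 6/(2√(6.1K_p)).
Setting ζ = 0.2594: √(6.1K_p) = 6/(2·0.2594) = 11.56, so K_p = 133.7/6.1 = 21.9.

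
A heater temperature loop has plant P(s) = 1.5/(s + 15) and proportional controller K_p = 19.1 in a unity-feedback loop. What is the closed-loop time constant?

Closed-loop transfer function: T(s) = K_p·P(s)/(1 + K_p·P(s)) = 28.65/(s + 15 + 28.65) = 28.65/(s + 43.65).
Time constant τ = 1/43.65 = 0.0229 s.

τ = 0.0229 s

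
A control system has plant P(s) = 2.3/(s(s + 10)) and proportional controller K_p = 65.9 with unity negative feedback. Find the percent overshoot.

The closed-loop denominator s² + 10s + 151.6 gives ω_n = √151.6 = 12.31 and ζ = 10/(2ω_n) = 0.4061.
%OS = 100·exp(−πζ/√(1−ζ²)) = 100·exp(−π·0.4061/√0.8351) = 24.8%.

24.8%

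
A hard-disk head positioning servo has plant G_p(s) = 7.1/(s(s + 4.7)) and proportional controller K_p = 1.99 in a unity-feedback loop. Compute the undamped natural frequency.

ω_n = 3.76 rad/s

With unity feedback the closed-loop characteristic equation is s² + 4.7s + 1.99·7.1 = s² + 4.7s + 14.13 = 0.
So ω_n² = 14.13 ⇒ ω_n = 3.759 rad/s, and ζ = 4.7/(2ω_n) = 0.625.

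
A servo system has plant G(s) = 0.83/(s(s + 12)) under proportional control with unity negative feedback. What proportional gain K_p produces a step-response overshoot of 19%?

From %OS = 100·exp(−πζ/√(1−ζ²)) = 19%, ζ = −ln(0.19)/√(π²+ln²(0.19)) = 0.4673.
Characteristic equation s² + 12s + 0.83K_p = 0 gives ζ = 12/(2√(0.83K_p)).
Setting ζ = 0.4673: √(0.83K_p) = 12/(2·0.4673) = 12.84, so K_p = 164.8/0.83 = 199.

K_p = 199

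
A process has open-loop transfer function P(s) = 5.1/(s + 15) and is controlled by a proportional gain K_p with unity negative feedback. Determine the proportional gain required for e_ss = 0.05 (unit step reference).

K_p = 55.9

The loop is type 0, so e_ss(step) = 1/(1 + K_pos) with K_pos = K_p·P(0).
P(0) = 0.34. Require 1/(1 + K_p·0.34) = 0.05, so 1 + 0.34·K_p = 20.
K_p = (20 − 1)/0.34 = 55.9.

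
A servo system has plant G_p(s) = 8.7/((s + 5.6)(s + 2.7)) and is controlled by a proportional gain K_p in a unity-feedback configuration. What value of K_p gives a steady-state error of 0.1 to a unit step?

Steady-state error for a unit step on this type-0 loop is 1/(1 + K_p·G_p(0)).
G_p(0) = 0.5754. Require 1/(1 + K_p·0.5754) = 0.1, so 1 + 0.5754·K_p = 10.
K_p = (10 − 1)/0.5754 = 15.6.

K_p = 15.6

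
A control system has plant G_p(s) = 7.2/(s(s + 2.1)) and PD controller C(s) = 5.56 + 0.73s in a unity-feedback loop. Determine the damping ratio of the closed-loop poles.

ζ = 0.581

Forward path: (5.56 + 0.73s)·7.2/(s(s+2.1)). The closed-loop characteristic equation is s² + (2.1 + 7.2·0.73)s + 7.2·5.56 = 0.
That is s² + 7.356s + 40.03 = 0, so ω_n = 6.327 rad/s and ζ = 7.356/(2·6.327) = 0.5813.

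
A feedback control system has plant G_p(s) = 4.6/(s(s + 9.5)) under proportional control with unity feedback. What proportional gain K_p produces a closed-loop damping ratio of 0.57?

K_p = 15.1

Closed-loop characteristic equation: s² + 9.5s + K_p·4.6 = 0.
So ω_n = √(4.6K_p) and 2ζω_n = 9.5, giving ζ = 9.5/(2√(4.6K_p)).
Setting ζ = 0.57: √(4.6K_p) = 9.5/(2·0.57) = 8.333, so K_p = 69.44/4.6 = 15.1.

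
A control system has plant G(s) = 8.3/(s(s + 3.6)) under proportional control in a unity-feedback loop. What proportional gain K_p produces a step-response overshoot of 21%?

K_p = 1.97

From %OS = 100·exp(−πζ/√(1−ζ²)) = 21%, ζ = −ln(0.21)/√(π²+ln²(0.21)) = 0.4449.
Characteristic equation s² + 3.6s + 8.3K_p = 0 gives ζ = 3.6/(2√(8.3K_p)).
Setting ζ = 0.4449: √(8.3K_p) = 3.6/(2·0.4449) = 4.046, so K_p = 16.37/8.3 = 1.97.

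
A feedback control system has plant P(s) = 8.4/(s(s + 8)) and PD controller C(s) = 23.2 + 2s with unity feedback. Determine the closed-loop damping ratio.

Forward path: (23.2 + 2s)·8.4/(s(s+8)). The closed-loop characteristic equation is s² + (8 + 8.4·2)s + 8.4·23.2 = 0.
That is s² + 24.8s + 194.9 = 0, so ω_n = 13.96 rad/s and ζ = 24.8/(2·13.96) = 0.8883.

ζ = 0.888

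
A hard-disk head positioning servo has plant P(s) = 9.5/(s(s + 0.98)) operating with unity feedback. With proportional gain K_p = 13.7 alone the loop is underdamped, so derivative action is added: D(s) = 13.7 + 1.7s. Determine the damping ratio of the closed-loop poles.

Forward path: (13.7 + 1.7s)·9.5/(s(s+0.98)). The closed-loop characteristic equation is s² + (0.98 + 9.5·1.7)s + 9.5·13.7 = 0.
That is s² + 17.13s + 130.2 = 0, so ω_n = 11.41 rad/s and ζ = 17.13/(2·11.41) = 0.7508.

ζ = 0.751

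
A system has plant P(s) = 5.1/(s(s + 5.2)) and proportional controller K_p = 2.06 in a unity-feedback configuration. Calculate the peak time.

Closed-loop characteristic equation: s² + 5.2s + 10.51 = 0, so ω_n = 3.241 rad/s and ζ = 5.2/(2·3.241) = 0.8021.
Damped frequency ω_d = ω_n√(1−ζ²) = 1.935 rad/s, so peak time T_p = π/ω_d = 1.62 s.

T_p = 1.62 s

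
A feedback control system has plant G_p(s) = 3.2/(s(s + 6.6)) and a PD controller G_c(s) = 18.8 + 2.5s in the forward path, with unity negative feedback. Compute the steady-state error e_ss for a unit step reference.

The open loop G_c(s)G_p(s) has a pole at the origin (type 1), so the static position error constant is infinite and e_ss = 1/(1+∞) = 0.

0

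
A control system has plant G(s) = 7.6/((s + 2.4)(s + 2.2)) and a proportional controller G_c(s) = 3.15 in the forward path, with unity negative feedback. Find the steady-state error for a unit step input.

0.181

The loop is type 0. Static position error constant K_pos = G_c(0)·G(0) = 3.15·1.439 = 4.534.
Steady-state error to a unit step: e_ss = 1/(1+K_pos) = 1/5.534 = 0.181.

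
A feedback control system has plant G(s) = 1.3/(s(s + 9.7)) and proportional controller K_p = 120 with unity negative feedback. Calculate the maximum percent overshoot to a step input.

26.6%

The closed-loop denominator s² + 9.7s + 156 gives ω_n = √156 = 12.49 and ζ = 9.7/(2ω_n) = 0.3883.
%OS = 100·exp(−πζ/√(1−ζ²)) = 100·exp(−π·0.3883/√0.8492) = 26.6%.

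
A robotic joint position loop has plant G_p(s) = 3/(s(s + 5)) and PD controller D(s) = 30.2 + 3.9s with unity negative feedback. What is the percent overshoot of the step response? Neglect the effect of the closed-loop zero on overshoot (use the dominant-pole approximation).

Forward path: (30.2 + 3.9s)·3/(s(s+5)). The closed-loop characteristic equation is s² + (5 + 3·3.9)s + 3·30.2 = 0.
That is s² + 16.7s + 90.6 = 0, so ω_n = 9.518 rad/s and ζ = 16.7/(2·9.518) = 0.8772.
%OS = 100·exp(−πζ/√(1−ζ²)) = 0.321%.

0.321%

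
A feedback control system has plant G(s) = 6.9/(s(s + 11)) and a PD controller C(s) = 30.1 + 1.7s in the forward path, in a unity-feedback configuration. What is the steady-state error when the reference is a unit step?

0

The open loop C(s)G(s) has a pole at the origin (type 1), so the static position error constant is infinite and e_ss = 1/(1+∞) = 0.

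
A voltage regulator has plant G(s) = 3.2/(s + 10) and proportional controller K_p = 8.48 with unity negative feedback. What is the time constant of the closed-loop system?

τ = 0.0269 s

Closed-loop transfer function: T(s) = K_p·G(s)/(1 + K_p·G(s)) = 27.14/(s + 10 + 27.14) = 27.14/(s + 37.14).
Time constant τ = 1/37.14 = 0.0269 s.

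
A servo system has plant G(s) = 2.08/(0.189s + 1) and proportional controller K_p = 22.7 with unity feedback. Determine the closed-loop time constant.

Closed loop: T(s) = K_p·G/(1+K_p·G) = 47.22/(0.189s + 1 + 47.22), with pole at s = −(1 + 47.22)/0.189 = −255.1.
Closed-loop time constant τ = 1/255.1 = 0.00392 s.

τ = 0.00392 s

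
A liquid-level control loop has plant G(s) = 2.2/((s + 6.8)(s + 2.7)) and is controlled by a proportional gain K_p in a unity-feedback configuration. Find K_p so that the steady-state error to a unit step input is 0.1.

The loop is type 0, so e_ss(step) = 1/(1 + K_pos) with K_pos = K_p·G(0).
G(0) = 0.1198. Require 1/(1 + K_p·0.1198) = 0.1, so 1 + 0.1198·K_p = 10.
K_p = (10 − 1)/0.1198 = 75.1.

K_p = 75.1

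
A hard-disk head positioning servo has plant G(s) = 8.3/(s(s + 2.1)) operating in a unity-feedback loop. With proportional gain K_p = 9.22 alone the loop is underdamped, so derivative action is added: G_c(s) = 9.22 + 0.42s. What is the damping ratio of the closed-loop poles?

Forward path: (9.22 + 0.42s)·8.3/(s(s+2.1)). The closed-loop characteristic equation is s² + (2.1 + 8.3·0.42)s + 8.3·9.22 = 0.
That is s² + 5.586s + 76.53 = 0, so ω_n = 8.748 rad/s and ζ = 5.586/(2·8.748) = 0.3193.

ζ = 0.319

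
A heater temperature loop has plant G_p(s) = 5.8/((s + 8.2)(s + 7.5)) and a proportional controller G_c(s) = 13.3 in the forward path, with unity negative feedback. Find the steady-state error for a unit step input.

The loop is type 0. Static position error constant K_pos = G_c(0)·G_p(0) = 13.3·0.09431 = 1.254.
Steady-state error to a unit step: e_ss = 1/(1+K_pos) = 1/2.254 = 0.444.

0.444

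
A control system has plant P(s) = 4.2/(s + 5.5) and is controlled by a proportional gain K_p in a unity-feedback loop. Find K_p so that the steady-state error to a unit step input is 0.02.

K_p = 64.2

For a type-0 loop with proportional control, e_ss = 1/(1 + K_p·P(0)).
P(0) = 0.7636. Require 1/(1 + K_p·0.7636) = 0.02, so 1 + 0.7636·K_p = 50.
K_p = (50 − 1)/0.7636 = 64.2.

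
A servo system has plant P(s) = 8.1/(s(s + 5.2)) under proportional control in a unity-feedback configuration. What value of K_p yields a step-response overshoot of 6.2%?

From %OS = 100·exp(−πζ/√(1−ζ²)) = 6.2%, ζ = −ln(0.062)/√(π²+ln²(0.062)) = 0.6628.
Characteristic equation s² + 5.2s + 8.1K_p = 0 gives ζ = 5.2/(2√(8.1K_p)).
Setting ζ = 0.6628: √(8.1K_p) = 5.2/(2·0.6628) = 3.923, so K_p = 15.39/8.1 = 1.9.

K_p = 1.9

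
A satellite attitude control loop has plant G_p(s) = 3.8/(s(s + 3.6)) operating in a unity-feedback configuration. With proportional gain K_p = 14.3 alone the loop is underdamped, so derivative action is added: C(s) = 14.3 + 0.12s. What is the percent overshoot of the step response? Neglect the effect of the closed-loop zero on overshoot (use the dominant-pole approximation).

40.7%

Forward path: (14.3 + 0.12s)·3.8/(s(s+3.6)). The closed-loop characteristic equation is s² + (3.6 + 3.8·0.12)s + 3.8·14.3 = 0.
That is s² + 4.056s + 54.34 = 0, so ω_n = 7.372 rad/s and ζ = 4.056/(2·7.372) = 0.2751.
%OS = 100·exp(−πζ/√(1−ζ²)) = 40.7%.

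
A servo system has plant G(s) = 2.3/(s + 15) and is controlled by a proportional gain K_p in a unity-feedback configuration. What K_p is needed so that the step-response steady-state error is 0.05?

K_p = 124

For a type-0 loop with proportional control, e_ss = 1/(1 + K_p·G(0)).
G(0) = 0.1533. Require 1/(1 + K_p·0.1533) = 0.05, so 1 + 0.1533·K_p = 20.
K_p = (20 − 1)/0.1533 = 124.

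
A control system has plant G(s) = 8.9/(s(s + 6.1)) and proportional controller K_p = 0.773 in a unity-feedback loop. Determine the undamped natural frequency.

The closed-loop denominator is s(s+6.1) + 0.773·8.9 = s² + 6.1s + 6.88.
So ω_n² = 6.88 ⇒ ω_n = 2.623 rad/s, and ζ = 6.1/(2ω_n) = 1.16.

ω_n = 2.62 rad/s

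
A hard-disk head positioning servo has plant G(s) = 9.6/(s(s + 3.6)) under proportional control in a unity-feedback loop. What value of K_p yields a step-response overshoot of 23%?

K_p = 1.88

From %OS = 100·exp(−πζ/√(1−ζ²)) = 23%, ζ = −ln(0.23)/√(π²+ln²(0.23)) = 0.4237.
Characteristic equation s² + 3.6s + 9.6K_p = 0 gives ζ = 3.6/(2√(9.6K_p)).
Setting ζ = 0.4237: √(9.6K_p) = 3.6/(2·0.4237) = 4.248, so K_p = 18.04/9.6 = 1.88.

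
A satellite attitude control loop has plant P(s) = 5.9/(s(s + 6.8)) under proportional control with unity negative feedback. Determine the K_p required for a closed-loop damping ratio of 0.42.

Closed-loop characteristic equation: s² + 6.8s + K_p·5.9 = 0.
So ω_n = √(5.9K_p) and 2ζω_n = 6.8, giving ζ = 6.8/(2√(5.9K_p)).
Setting ζ = 0.42: √(5.9K_p) = 6.8/(2·0.42) = 8.095, so K_p = 65.53/5.9 = 11.1.

K_p = 11.1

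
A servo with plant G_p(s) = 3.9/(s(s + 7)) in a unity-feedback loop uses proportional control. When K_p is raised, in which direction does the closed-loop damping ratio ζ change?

decrease

ζ = 7/(2√(3.9K_p)); increasing K_p raises the denominator, so ζ falls.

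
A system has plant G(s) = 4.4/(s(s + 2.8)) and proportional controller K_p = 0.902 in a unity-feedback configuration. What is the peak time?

T_p = 2.22 s

From 1 + K_pG(s) = 0: s² + 2.8s + 3.969 = 0 ⇒ ω_n = 1.992, ζ = 0.7027.
Damped frequency ω_d = ω_n√(1−ζ²) = 1.417 rad/s, so peak time T_p = π/ω_d = 2.22 s.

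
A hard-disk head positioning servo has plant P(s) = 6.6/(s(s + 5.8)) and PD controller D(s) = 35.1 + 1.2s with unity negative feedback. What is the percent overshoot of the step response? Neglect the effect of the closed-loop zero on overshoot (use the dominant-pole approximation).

Forward path: (35.1 + 1.2s)·6.6/(s(s+5.8)). The closed-loop characteristic equation is s² + (5.8 + 6.6·1.2)s + 6.6·35.1 = 0.
That is s² + 13.72s + 231.7 = 0, so ω_n = 15.22 rad/s and ζ = 13.72/(2·15.22) = 0.4507.
%OS = 100·exp(−πζ/√(1−ζ²)) = 20.5%.

20.5%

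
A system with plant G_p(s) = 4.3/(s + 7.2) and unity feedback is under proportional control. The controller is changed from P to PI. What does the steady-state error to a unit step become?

Adding integral action puts a pole at s = 0 in the forward path, raising the system type to 1; a type-1 loop has zero steady-state error to a step.

0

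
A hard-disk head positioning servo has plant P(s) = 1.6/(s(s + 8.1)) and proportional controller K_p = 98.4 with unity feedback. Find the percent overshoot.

The closed-loop denominator s² + 8.1s + 157.4 gives ω_n = √157.4 = 12.55 and ζ = 8.1/(2ω_n) = 0.3228.
%OS = 100·exp(−πζ/√(1−ζ²)) = 100·exp(−π·0.3228/√0.8958) = 34.3%.

34.3%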